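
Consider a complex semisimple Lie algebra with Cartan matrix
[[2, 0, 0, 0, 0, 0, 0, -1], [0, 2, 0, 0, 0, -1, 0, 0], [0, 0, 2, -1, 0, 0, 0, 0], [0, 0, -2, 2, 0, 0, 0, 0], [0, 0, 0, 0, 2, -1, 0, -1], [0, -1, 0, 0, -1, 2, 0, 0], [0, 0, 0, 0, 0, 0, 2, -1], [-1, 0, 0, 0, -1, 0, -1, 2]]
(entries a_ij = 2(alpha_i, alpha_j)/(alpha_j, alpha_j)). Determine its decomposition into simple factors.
B_2 ⊕ D_6

The diagram associated to this matrix has two connected components: the simple roots {alpha_3, alpha_4} form a chain of 2 nodes with a double edge at one end; the terminal node there is the unique short simple root (B_2), and {alpha_1, alpha_2, alpha_5, alpha_6, alpha_7, alpha_8} form a chain of 4 nodes with a fork of two nodes at one end (D_6). A semisimple Lie algebra decomposes uniquely as the direct sum of simple ideals, one per connected component of its Dynkin diagram, so g ≅ B_2 ⊕ D_6 (dimension 10 + 66 = 76).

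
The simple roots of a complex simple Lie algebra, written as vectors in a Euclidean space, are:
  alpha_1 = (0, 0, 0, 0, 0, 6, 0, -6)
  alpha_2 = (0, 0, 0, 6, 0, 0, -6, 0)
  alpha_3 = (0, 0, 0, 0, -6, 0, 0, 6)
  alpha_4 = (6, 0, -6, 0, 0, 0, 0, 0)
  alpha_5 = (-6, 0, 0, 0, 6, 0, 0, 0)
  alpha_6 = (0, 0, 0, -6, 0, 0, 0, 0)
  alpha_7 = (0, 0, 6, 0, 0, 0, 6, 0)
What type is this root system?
Compute the Cartan integers a_ij = 2(alpha_i, alpha_j)/(alpha_j, alpha_j); the resulting 7x7 Cartan matrix is
[[2, 0, -1, 0, 0, 0, 0], [0, 2, 0, 0, 0, -2, -1], [-1, 0, 2, 0, -1, 0, 0], [0, 0, 0, 2, -1, 0, -1], [0, 0, -1, -1, 2, 0, 0], [0, -1, 0, 0, 0, 2, 0], [0, -1, 0, -1, 0, 0, 2]].
The roots have two lengths (squared-length ratio 2:1); the short ones are alpha_{6}. The associated Dynkin diagram is a chain of 7 nodes with a double edge at one end; the terminal node there is the unique short simple root (B_7), so the type is B_7 (the algebra so(15)).

B_7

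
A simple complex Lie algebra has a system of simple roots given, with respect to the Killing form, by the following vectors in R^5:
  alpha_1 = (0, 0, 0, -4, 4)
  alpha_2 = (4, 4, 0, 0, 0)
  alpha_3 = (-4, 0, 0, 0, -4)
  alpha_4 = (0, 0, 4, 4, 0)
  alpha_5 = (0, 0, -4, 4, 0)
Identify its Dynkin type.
Compute the Cartan integers a_ij = 2(alpha_i, alpha_j)/(alpha_j, alpha_j); the resulting 5x5 Cartan matrix is
[[2, 0, -1, -1, -1], [0, 2, -1, 0, 0], [-1, -1, 2, 0, 0], [-1, 0, 0, 2, 0], [-1, 0, 0, 0, 2]].
All simple roots have the same length, so the diagram is simply laced. The associated Dynkin diagram is a chain of 3 nodes with a fork of two nodes at one end (D_5), so the type is D_5 (the algebra so(10)).

D_5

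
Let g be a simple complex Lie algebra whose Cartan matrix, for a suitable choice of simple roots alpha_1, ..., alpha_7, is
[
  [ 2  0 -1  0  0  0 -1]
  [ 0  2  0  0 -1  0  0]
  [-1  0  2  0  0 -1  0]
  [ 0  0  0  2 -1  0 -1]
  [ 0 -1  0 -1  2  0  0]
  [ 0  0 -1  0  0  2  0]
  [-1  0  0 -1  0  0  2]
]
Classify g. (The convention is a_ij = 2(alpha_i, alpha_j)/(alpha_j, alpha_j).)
The matrix has rank 7 with 2's on the diagonal. Reading the off-diagonal entries as Dynkin edges (a single edge where a_ij = a_ji = -1; a double or triple edge where a_ij * a_ji = 2 or 3), the diagram is a chain of 7 nodes with single edges (A_7). One simple-root ordering that puts it in standard form is (alpha_2, alpha_5, alpha_4, alpha_7, alpha_1, alpha_3, alpha_6). So the algebra is type A_7, i.e. sl(8).

A_7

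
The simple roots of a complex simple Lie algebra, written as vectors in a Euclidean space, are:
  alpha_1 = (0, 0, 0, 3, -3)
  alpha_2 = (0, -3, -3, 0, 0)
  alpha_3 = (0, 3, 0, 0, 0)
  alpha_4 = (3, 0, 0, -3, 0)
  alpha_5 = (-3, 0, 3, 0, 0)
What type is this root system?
Compute the Cartan integers a_ij = 2(alpha_i, alpha_j)/(alpha_j, alpha_j); the resulting 5x5 Cartan matrix is
[[2, 0, 0, -1, 0], [0, 2, -2, 0, -1], [0, -1, 2, 0, 0], [-1, 0, 0, 2, -1], [0, -1, 0, -1, 2]].
The roots have two lengths (squared-length ratio 2:1); the short ones are alpha_{3}. The associated Dynkin diagram is a chain of 5 nodes with a double edge at one end; the terminal node there is the unique short simple root (B_5), so the type is B_5 (the algebra so(11)).

type B_5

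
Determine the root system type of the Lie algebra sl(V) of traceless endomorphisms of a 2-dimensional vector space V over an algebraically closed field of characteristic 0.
This is sl(2), which has dimension 2^2 - 1 = 3 and rank 2 - 1 = 1 (a Cartan subalgebra is the diagonal traceless matrices). In the classification of classical Lie algebras, the special linear algebra sl(n+1) has type A_n; here n = 1, so the Dynkin diagram is a chain of 1 nodes with single edges (A_1). Hence the type is A_1.

A_1 (sl(2))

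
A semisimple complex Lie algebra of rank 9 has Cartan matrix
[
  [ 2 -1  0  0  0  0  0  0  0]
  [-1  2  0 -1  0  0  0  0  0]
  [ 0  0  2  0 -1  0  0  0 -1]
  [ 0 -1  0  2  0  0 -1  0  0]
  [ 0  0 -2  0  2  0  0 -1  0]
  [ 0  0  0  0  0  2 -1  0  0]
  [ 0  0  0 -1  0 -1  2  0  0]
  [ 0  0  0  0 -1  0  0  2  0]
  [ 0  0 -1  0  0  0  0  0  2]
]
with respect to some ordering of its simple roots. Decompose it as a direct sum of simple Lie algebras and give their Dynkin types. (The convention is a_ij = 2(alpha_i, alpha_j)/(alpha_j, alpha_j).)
The diagram associated to this matrix has two connected components: the simple roots {alpha_1, alpha_2, alpha_4, alpha_6, alpha_7} form a chain of 5 nodes with single edges (A_5), and {alpha_3, alpha_5, alpha_8, alpha_9} form a chain of 4 nodes with a double edge between the middle two (F_4). A semisimple Lie algebra decomposes uniquely as the direct sum of simple ideals, one per connected component of its Dynkin diagram, so g ≅ A_5 ⊕ F_4 (dimension 35 + 52 = 87).

A5 ⊕ F4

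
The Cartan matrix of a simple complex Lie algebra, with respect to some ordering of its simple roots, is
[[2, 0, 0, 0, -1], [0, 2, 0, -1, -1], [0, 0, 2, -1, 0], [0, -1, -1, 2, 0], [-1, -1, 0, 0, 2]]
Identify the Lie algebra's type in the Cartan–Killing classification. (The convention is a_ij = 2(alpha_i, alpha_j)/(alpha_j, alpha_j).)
The matrix has rank 5 with 2's on the diagonal. Reading the off-diagonal entries as Dynkin edges (a single edge where a_ij = a_ji = -1; a double or triple edge where a_ij * a_ji = 2 or 3), the diagram is a chain of 5 nodes with single edges (A_5). One simple-root ordering that puts it in standard form is (alpha_1, alpha_5, alpha_2, alpha_4, alpha_3). So the algebra is type A_5, i.e. sl(6).

type A_5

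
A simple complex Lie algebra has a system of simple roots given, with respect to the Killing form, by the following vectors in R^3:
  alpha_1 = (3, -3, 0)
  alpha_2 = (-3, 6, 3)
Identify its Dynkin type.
Compute the Cartan integers a_ij = 2(alpha_i, alpha_j)/(alpha_j, alpha_j); the resulting 2x2 Cartan matrix is
[[2, -1], [-3, 2]].
The roots have two lengths (squared-length ratio 3:1); the short ones are alpha_{1}. The associated Dynkin diagram is two nodes joined by a triple edge (G_2), so the type is G_2.

G_2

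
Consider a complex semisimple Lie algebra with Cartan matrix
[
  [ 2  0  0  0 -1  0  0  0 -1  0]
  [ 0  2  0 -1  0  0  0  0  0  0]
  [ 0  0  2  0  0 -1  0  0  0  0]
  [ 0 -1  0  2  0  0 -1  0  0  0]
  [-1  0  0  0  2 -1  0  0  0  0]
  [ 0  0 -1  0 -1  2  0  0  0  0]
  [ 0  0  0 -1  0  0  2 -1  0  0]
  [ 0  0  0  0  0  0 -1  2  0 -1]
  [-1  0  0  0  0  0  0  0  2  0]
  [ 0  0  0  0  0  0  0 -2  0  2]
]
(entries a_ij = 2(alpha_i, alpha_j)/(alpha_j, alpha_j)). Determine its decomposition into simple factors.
The diagram associated to this matrix has two connected components: the simple roots {alpha_1, alpha_3, alpha_5, alpha_6, alpha_9} form a chain of 5 nodes with single edges (A_5), and {alpha_2, alpha_4, alpha_7, alpha_8, alpha_10} form a chain of 5 nodes with a double edge at one end; the terminal node there is the unique long simple root (C_5). A semisimple Lie algebra decomposes uniquely as the direct sum of simple ideals, one per connected component of its Dynkin diagram, so g ≅ A_5 ⊕ C_5 (dimension 35 + 55 = 90).

A_5 + C_5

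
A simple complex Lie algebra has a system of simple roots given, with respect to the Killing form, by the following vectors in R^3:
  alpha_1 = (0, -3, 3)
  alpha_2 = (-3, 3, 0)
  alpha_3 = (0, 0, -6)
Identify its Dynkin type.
type C_3

Compute the Cartan integers a_ij = 2(alpha_i, alpha_j)/(alpha_j, alpha_j); the resulting 3x3 Cartan matrix is
[[2, -1, -1], [-1, 2, 0], [-2, 0, 2]].
The roots have two lengths (squared-length ratio 2:1); the short ones are alpha_{1,2}. The associated Dynkin diagram is a chain of 3 nodes with a double edge at one end; the terminal node there is the unique long simple root (C_3), so the type is C_3 (the algebra sp(6)).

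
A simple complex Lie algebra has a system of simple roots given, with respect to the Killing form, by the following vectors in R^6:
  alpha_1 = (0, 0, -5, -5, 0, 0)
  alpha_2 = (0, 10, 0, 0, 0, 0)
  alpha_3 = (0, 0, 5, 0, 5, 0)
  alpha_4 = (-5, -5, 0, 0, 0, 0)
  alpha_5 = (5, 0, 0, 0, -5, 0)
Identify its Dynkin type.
Compute the Cartan integers a_ij = 2(alpha_i, alpha_j)/(alpha_j, alpha_j); the resulting 5x5 Cartan matrix is
[[2, 0, -1, 0, 0], [0, 2, 0, -2, 0], [-1, 0, 2, 0, -1], [0, -1, 0, 2, -1], [0, 0, -1, -1, 2]].
The roots have two lengths (squared-length ratio 2:1); the short ones are alpha_{1,3,4,5}. The associated Dynkin diagram is a chain of 5 nodes with a double edge at one end; the terminal node there is the unique long simple root (C_5), so the type is C_5 (the algebra sp(10)).

type C_5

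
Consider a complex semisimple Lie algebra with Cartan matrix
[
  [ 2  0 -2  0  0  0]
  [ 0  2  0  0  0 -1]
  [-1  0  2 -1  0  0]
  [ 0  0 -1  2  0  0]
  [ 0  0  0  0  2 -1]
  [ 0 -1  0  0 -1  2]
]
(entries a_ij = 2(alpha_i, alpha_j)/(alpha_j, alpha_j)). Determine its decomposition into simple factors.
The diagram associated to this matrix has two connected components: the simple roots {alpha_2, alpha_5, alpha_6} form a chain of 3 nodes with single edges (A_3), and {alpha_1, alpha_3, alpha_4} form a chain of 3 nodes with a double edge at one end; the terminal node there is the unique long simple root (C_3). A semisimple Lie algebra decomposes uniquely as the direct sum of simple ideals, one per connected component of its Dynkin diagram, so g ≅ A_3 ⊕ C_3 (dimension 15 + 21 = 36).

A_3 (sl(4)) ⊕ C_3 (sp(6))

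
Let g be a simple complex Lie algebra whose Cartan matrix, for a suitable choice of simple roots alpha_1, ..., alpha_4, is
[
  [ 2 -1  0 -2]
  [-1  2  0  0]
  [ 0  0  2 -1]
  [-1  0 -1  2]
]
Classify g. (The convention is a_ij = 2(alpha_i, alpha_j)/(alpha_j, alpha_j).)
F_4

The matrix has rank 4 with 2's on the diagonal. Reading the off-diagonal entries as Dynkin edges (a single edge where a_ij = a_ji = -1; a double or triple edge where a_ij * a_ji = 2 or 3), the diagram is a chain of 4 nodes with a double edge between the middle two (F_4). One simple-root ordering that puts it in standard form is (alpha_2, alpha_1, alpha_4, alpha_3). So the algebra is type F_4.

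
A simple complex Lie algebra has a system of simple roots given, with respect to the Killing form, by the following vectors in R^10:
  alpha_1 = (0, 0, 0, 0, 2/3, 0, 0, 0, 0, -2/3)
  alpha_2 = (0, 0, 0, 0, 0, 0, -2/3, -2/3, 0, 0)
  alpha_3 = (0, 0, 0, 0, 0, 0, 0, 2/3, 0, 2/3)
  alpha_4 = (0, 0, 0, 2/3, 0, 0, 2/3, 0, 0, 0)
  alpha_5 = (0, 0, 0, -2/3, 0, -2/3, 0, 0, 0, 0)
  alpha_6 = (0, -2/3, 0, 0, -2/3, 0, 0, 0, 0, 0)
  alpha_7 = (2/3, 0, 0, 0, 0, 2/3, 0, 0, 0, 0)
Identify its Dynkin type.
A_7

Compute the Cartan integers a_ij = 2(alpha_i, alpha_j)/(alpha_j, alpha_j); the resulting 7x7 Cartan matrix is
[[2, 0, -1, 0, 0, -1, 0], [0, 2, -1, -1, 0, 0, 0], [-1, -1, 2, 0, 0, 0, 0], [0, -1, 0, 2, -1, 0, 0], [0, 0, 0, -1, 2, 0, -1], [-1, 0, 0, 0, 0, 2, 0], [0, 0, 0, 0, -1, 0, 2]].
All simple roots have the same length, so the diagram is simply laced. The associated Dynkin diagram is a chain of 7 nodes with single edges (A_7), so the type is A_7 (the algebra sl(8)).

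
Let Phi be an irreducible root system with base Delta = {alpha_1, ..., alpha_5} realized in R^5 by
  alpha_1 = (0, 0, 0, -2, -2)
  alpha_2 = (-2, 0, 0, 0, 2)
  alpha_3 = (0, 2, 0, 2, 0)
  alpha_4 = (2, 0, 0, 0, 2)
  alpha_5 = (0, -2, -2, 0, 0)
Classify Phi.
Compute the Cartan integers a_ij = 2(alpha_i, alpha_j)/(alpha_j, alpha_j); the resulting 5x5 Cartan matrix is
[[2, -1, -1, -1, 0], [-1, 2, 0, 0, 0], [-1, 0, 2, 0, -1], [-1, 0, 0, 2, 0], [0, 0, -1, 0, 2]].
All simple roots have the same length, so the diagram is simply laced. The associated Dynkin diagram is a chain of 3 nodes with a fork of two nodes at one end (D_5), so the type is D_5 (the algebra so(10)).

D5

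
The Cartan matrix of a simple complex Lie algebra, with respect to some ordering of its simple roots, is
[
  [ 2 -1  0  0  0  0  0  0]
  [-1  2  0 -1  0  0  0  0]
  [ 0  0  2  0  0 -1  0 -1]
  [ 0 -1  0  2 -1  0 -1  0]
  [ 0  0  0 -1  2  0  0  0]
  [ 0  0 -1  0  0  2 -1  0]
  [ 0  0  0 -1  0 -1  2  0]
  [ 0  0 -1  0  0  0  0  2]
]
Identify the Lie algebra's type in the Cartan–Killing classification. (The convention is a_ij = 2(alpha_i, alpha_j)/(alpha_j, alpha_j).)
The matrix has rank 8 with 2's on the diagonal. Reading the off-diagonal entries as Dynkin edges (a single edge where a_ij = a_ji = -1; a double or triple edge where a_ij * a_ji = 2 or 3), the diagram is a chain of 7 nodes with one extra node attached to the third node from one end (E_8). One simple-root ordering that puts it in standard form is (alpha_1, alpha_5, alpha_2, alpha_4, alpha_7, alpha_6, alpha_3, alpha_8). So the algebra is type E_8.

E_8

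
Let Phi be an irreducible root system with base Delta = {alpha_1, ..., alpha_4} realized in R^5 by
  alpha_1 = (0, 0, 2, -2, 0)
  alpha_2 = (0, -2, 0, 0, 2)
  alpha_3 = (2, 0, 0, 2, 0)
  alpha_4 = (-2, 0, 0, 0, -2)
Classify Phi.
A_4

Compute the Cartan integers a_ij = 2(alpha_i, alpha_j)/(alpha_j, alpha_j); the resulting 4x4 Cartan matrix is
[[2, 0, -1, 0], [0, 2, 0, -1], [-1, 0, 2, -1], [0, -1, -1, 2]].
All simple roots have the same length, so the diagram is simply laced. The associated Dynkin diagram is a chain of 4 nodes with single edges (A_4), so the type is A_4 (the algebra sl(5)).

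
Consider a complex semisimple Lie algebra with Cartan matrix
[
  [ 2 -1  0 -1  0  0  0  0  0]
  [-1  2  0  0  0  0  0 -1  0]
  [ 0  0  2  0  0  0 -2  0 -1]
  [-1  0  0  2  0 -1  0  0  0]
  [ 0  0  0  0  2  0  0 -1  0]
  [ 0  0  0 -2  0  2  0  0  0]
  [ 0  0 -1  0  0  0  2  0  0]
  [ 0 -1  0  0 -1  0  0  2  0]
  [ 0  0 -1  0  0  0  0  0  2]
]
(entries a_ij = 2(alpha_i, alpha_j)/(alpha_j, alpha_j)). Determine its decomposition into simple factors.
type B_3 ⊕ type C_6

The diagram associated to this matrix has two connected components: the simple roots {alpha_3, alpha_7, alpha_9} form a chain of 3 nodes with a double edge at one end; the terminal node there is the unique short simple root (B_3), and {alpha_1, alpha_2, alpha_4, alpha_5, alpha_6, alpha_8} form a chain of 6 nodes with a double edge at one end; the terminal node there is the unique long simple root (C_6). A semisimple Lie algebra decomposes uniquely as the direct sum of simple ideals, one per connected component of its Dynkin diagram, so g ≅ B_3 ⊕ C_6 (dimension 21 + 78 = 99).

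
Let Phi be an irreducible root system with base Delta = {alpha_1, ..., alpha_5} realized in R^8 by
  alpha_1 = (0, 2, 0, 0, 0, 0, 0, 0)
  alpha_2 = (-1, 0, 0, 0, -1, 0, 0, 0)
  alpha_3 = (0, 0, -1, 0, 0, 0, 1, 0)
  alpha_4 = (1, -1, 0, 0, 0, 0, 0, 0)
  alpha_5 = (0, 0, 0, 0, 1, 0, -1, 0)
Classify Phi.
C_5 (sp(10))

Compute the Cartan integers a_ij = 2(alpha_i, alpha_j)/(alpha_j, alpha_j); the resulting 5x5 Cartan matrix is
[[2, 0, 0, -2, 0], [0, 2, 0, -1, -1], [0, 0, 2, 0, -1], [-1, -1, 0, 2, 0], [0, -1, -1, 0, 2]].
The roots have two lengths (squared-length ratio 2:1); the short ones are alpha_{2,3,4,5}. The associated Dynkin diagram is a chain of 5 nodes with a double edge at one end; the terminal node there is the unique long simple root (C_5), so the type is C_5 (the algebra sp(10)).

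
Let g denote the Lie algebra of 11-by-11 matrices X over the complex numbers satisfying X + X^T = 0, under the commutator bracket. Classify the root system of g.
type B_5

This is so(11) with 11 odd, which has dimension 11(11-1)/2 = 55 and rank (11-1)/2 = 5. In the classification of classical Lie algebras, the orthogonal algebra so(2n+1) in an odd number of variables has type B_n; here n = 5, so the Dynkin diagram is a chain of 5 nodes with a double edge at one end; the terminal node there is the unique short simple root (B_5). Hence the type is B_5.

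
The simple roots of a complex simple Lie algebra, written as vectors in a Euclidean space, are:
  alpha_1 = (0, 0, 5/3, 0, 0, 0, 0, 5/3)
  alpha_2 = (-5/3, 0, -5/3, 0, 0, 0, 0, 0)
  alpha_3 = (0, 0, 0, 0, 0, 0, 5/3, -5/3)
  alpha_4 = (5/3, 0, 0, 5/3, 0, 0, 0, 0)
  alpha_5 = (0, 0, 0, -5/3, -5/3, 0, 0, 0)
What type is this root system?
Compute the Cartan integers a_ij = 2(alpha_i, alpha_j)/(alpha_j, alpha_j); the resulting 5x5 Cartan matrix is
[[2, -1, -1, 0, 0], [-1, 2, 0, -1, 0], [-1, 0, 2, 0, 0], [0, -1, 0, 2, -1], [0, 0, 0, -1, 2]].
All simple roots have the same length, so the diagram is simply laced. The associated Dynkin diagram is a chain of 5 nodes with single edges (A_5), so the type is A_5 (the algebra sl(6)).

A_5 (sl(6))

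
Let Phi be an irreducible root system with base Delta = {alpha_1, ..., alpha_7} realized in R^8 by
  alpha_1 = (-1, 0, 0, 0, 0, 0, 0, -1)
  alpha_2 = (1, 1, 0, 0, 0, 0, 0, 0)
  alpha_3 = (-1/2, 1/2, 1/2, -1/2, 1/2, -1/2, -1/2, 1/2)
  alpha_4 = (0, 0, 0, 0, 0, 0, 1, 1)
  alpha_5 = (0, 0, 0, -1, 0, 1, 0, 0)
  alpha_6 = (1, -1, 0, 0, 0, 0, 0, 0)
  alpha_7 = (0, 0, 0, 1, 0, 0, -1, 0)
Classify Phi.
Compute the Cartan integers a_ij = 2(alpha_i, alpha_j)/(alpha_j, alpha_j); the resulting 7x7 Cartan matrix is
[[2, -1, 0, -1, 0, -1, 0], [-1, 2, 0, 0, 0, 0, 0], [0, 0, 2, 0, 0, -1, 0], [-1, 0, 0, 2, 0, 0, -1], [0, 0, 0, 0, 2, 0, -1], [-1, 0, -1, 0, 0, 2, 0], [0, 0, 0, -1, -1, 0, 2]].
All simple roots have the same length, so the diagram is simply laced. The associated Dynkin diagram is a chain of 6 nodes with one extra node attached to the third node from one end (E_7), so the type is E_7.

type E_7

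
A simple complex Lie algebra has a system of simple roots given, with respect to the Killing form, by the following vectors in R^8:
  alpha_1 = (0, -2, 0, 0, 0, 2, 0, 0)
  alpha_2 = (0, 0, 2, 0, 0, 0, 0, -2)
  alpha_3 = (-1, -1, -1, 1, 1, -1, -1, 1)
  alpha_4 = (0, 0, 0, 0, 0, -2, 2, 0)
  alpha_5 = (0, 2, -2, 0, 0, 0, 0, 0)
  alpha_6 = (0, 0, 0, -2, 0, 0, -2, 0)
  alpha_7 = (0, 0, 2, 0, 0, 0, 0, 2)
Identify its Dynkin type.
E_7

Compute the Cartan integers a_ij = 2(alpha_i, alpha_j)/(alpha_j, alpha_j); the resulting 7x7 Cartan matrix is
[[2, 0, 0, -1, -1, 0, 0], [0, 2, -1, 0, -1, 0, 0], [0, -1, 2, 0, 0, 0, 0], [-1, 0, 0, 2, 0, -1, 0], [-1, -1, 0, 0, 2, 0, -1], [0, 0, 0, -1, 0, 2, 0], [0, 0, 0, 0, -1, 0, 2]].
All simple roots have the same length, so the diagram is simply laced. The associated Dynkin diagram is a chain of 6 nodes with one extra node attached to the third node from one end (E_7), so the type is E_7.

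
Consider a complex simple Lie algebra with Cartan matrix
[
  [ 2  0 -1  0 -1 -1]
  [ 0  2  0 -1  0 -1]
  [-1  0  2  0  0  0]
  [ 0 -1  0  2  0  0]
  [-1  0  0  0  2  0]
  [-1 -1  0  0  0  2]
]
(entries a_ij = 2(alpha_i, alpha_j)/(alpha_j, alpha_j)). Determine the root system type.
D_6

The matrix has rank 6 with 2's on the diagonal. Reading the off-diagonal entries as Dynkin edges (a single edge where a_ij = a_ji = -1; a double or triple edge where a_ij * a_ji = 2 or 3), the diagram is a chain of 4 nodes with a fork of two nodes at one end (D_6). One simple-root ordering that puts it in standard form is (alpha_4, alpha_2, alpha_6, alpha_1, alpha_5, alpha_3). So the algebra is type D_6, i.e. so(12).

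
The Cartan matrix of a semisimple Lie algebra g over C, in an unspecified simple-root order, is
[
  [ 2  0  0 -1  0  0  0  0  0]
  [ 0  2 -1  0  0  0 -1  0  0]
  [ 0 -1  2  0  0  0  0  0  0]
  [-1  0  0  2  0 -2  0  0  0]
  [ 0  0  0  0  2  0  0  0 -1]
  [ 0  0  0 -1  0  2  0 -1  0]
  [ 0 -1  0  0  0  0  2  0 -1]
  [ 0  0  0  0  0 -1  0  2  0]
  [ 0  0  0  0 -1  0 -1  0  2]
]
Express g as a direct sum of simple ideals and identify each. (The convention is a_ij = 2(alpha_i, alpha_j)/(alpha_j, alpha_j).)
The diagram associated to this matrix has two connected components: the simple roots {alpha_2, alpha_3, alpha_5, alpha_7, alpha_9} form a chain of 5 nodes with single edges (A_5), and {alpha_1, alpha_4, alpha_6, alpha_8} form a chain of 4 nodes with a double edge between the middle two (F_4). A semisimple Lie algebra decomposes uniquely as the direct sum of simple ideals, one per connected component of its Dynkin diagram, so g ≅ A_5 ⊕ F_4 (dimension 35 + 52 = 87).

A5 + F4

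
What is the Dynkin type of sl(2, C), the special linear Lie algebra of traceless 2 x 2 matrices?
This is sl(2), which has dimension 2^2 - 1 = 3 and rank 2 - 1 = 1 (a Cartan subalgebra is the diagonal traceless matrices). In the classification of classical Lie algebras, the special linear algebra sl(n+1) has type A_n; here n = 1, so the Dynkin diagram is a chain of 1 nodes with single edges (A_1). Hence the type is A_1.

A_1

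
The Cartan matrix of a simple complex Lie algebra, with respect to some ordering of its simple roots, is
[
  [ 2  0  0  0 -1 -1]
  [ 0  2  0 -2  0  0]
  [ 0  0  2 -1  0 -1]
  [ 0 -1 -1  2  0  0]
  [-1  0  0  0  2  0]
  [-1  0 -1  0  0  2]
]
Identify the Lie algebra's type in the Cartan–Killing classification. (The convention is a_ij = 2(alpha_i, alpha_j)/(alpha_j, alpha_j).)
C_6

The matrix has rank 6 with 2's on the diagonal. Reading the off-diagonal entries as Dynkin edges (a single edge where a_ij = a_ji = -1; a double or triple edge where a_ij * a_ji = 2 or 3), the diagram is a chain of 6 nodes with a double edge at one end; the terminal node there is the unique long simple root (C_6). One simple-root ordering that puts it in standard form is (alpha_5, alpha_1, alpha_6, alpha_3, alpha_4, alpha_2). So the algebra is type C_6, i.e. sp(12).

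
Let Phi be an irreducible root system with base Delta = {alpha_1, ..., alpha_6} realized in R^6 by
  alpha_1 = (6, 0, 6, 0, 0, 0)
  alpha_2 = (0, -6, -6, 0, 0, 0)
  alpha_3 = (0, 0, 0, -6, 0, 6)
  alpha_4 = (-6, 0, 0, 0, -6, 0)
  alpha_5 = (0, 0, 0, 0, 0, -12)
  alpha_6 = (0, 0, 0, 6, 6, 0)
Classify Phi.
type C_6

Compute the Cartan integers a_ij = 2(alpha_i, alpha_j)/(alpha_j, alpha_j); the resulting 6x6 Cartan matrix is
[[2, -1, 0, -1, 0, 0], [-1, 2, 0, 0, 0, 0], [0, 0, 2, 0, -1, -1], [-1, 0, 0, 2, 0, -1], [0, 0, -2, 0, 2, 0], [0, 0, -1, -1, 0, 2]].
The roots have two lengths (squared-length ratio 2:1); the short ones are alpha_{1,2,3,4,6}. The associated Dynkin diagram is a chain of 6 nodes with a double edge at one end; the terminal node there is the unique long simple root (C_6), so the type is C_6 (the algebra sp(12)).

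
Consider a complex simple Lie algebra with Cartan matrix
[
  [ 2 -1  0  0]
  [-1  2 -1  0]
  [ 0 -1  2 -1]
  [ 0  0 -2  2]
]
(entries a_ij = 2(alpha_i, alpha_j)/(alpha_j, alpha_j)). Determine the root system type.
The matrix has rank 4 with 2's on the diagonal. Reading the off-diagonal entries as Dynkin edges (a single edge where a_ij = a_ji = -1; a double or triple edge where a_ij * a_ji = 2 or 3), the diagram is a chain of 4 nodes with a double edge at one end; the terminal node there is the unique long simple root (C_4). One simple-root ordering that puts it in standard form is (alpha_1, alpha_2, alpha_3, alpha_4). So the algebra is type C_4, i.e. sp(8).

type C_4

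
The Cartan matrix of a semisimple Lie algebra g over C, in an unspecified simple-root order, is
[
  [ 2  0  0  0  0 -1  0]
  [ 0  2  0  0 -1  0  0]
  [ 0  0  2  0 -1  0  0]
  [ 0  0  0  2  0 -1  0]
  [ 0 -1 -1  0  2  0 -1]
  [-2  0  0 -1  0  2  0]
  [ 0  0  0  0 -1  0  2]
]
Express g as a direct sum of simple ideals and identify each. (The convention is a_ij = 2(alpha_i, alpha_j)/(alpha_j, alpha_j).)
The diagram associated to this matrix has two connected components: the simple roots {alpha_1, alpha_4, alpha_6} form a chain of 3 nodes with a double edge at one end; the terminal node there is the unique short simple root (B_3), and {alpha_2, alpha_3, alpha_5, alpha_7} form a chain of 2 nodes with a fork of two nodes at one end (D_4). A semisimple Lie algebra decomposes uniquely as the direct sum of simple ideals, one per connected component of its Dynkin diagram, so g ≅ B_3 ⊕ D_4 (dimension 21 + 28 = 49).

B3 ⊕ D4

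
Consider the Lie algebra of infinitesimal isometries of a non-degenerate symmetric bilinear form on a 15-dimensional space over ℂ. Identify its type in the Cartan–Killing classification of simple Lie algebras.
B_7

This is so(15) with 15 odd, which has dimension 15(15-1)/2 = 105 and rank (15-1)/2 = 7. In the classification of classical Lie algebras, the orthogonal algebra so(2n+1) in an odd number of variables has type B_n; here n = 7, so the Dynkin diagram is a chain of 7 nodes with a double edge at one end; the terminal node there is the unique short simple root (B_7). Hence the type is B_7.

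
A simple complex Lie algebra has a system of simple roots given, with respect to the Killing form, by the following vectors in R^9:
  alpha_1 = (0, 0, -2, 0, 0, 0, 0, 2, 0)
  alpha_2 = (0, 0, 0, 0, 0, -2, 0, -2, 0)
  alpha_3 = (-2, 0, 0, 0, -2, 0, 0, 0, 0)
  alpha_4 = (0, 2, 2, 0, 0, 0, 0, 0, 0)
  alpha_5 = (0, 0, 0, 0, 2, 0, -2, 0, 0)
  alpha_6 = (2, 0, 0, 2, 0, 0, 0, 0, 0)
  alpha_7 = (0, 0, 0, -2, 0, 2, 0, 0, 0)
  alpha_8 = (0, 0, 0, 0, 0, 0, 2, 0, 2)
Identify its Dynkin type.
type A_8

Compute the Cartan integers a_ij = 2(alpha_i, alpha_j)/(alpha_j, alpha_j); the resulting 8x8 Cartan matrix is
[[2, -1, 0, -1, 0, 0, 0, 0], [-1, 2, 0, 0, 0, 0, -1, 0], [0, 0, 2, 0, -1, -1, 0, 0], [-1, 0, 0, 2, 0, 0, 0, 0], [0, 0, -1, 0, 2, 0, 0, -1], [0, 0, -1, 0, 0, 2, -1, 0], [0, -1, 0, 0, 0, -1, 2, 0], [0, 0, 0, 0, -1, 0, 0, 2]].
All simple roots have the same length, so the diagram is simply laced. The associated Dynkin diagram is a chain of 8 nodes with single edges (A_8), so the type is A_8 (the algebra sl(9)).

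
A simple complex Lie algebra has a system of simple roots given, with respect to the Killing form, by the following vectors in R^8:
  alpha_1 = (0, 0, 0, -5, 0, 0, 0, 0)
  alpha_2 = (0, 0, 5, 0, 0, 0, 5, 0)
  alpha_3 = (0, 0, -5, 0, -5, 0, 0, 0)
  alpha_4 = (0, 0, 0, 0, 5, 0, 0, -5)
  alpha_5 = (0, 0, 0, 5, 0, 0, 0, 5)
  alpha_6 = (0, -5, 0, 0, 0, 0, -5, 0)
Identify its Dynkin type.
Compute the Cartan integers a_ij = 2(alpha_i, alpha_j)/(alpha_j, alpha_j); the resulting 6x6 Cartan matrix is
[[2, 0, 0, 0, -1, 0], [0, 2, -1, 0, 0, -1], [0, -1, 2, -1, 0, 0], [0, 0, -1, 2, -1, 0], [-2, 0, 0, -1, 2, 0], [0, -1, 0, 0, 0, 2]].
The roots have two lengths (squared-length ratio 2:1); the short ones are alpha_{1}. The associated Dynkin diagram is a chain of 6 nodes with a double edge at one end; the terminal node there is the unique short simple root (B_6), so the type is B_6 (the algebra so(13)).

type B_6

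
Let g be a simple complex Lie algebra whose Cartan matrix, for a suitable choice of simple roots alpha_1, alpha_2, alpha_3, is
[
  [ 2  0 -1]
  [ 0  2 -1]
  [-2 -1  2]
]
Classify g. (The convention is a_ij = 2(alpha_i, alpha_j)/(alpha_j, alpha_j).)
The matrix has rank 3 with 2's on the diagonal. Reading the off-diagonal entries as Dynkin edges (a single edge where a_ij = a_ji = -1; a double or triple edge where a_ij * a_ji = 2 or 3), the diagram is a chain of 3 nodes with a double edge at one end; the terminal node there is the unique short simple root (B_3). One simple-root ordering that puts it in standard form is (alpha_2, alpha_3, alpha_1). So the algebra is type B_3, i.e. so(7).

type B_3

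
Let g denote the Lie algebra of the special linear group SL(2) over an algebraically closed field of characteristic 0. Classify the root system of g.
This is sl(2), which has dimension 2^2 - 1 = 3 and rank 2 - 1 = 1 (a Cartan subalgebra is the diagonal traceless matrices). In the classification of classical Lie algebras, the special linear algebra sl(n+1) has type A_n; here n = 1, so the Dynkin diagram is a chain of 1 nodes with single edges (A_1). Hence the type is A_1.

A1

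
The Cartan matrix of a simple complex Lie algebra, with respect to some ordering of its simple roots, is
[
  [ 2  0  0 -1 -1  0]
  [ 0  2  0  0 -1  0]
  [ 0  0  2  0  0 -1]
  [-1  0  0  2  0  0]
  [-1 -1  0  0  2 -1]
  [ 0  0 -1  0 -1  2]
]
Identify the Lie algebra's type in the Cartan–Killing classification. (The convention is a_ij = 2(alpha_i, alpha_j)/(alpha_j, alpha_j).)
The matrix has rank 6 with 2's on the diagonal. Reading the off-diagonal entries as Dynkin edges (a single edge where a_ij = a_ji = -1; a double or triple edge where a_ij * a_ji = 2 or 3), the diagram is a chain of 5 nodes with one extra node attached to the third node from one end (E_6). One simple-root ordering that puts it in standard form is (alpha_4, alpha_2, alpha_1, alpha_5, alpha_6, alpha_3). So the algebra is type E_6.

type E_6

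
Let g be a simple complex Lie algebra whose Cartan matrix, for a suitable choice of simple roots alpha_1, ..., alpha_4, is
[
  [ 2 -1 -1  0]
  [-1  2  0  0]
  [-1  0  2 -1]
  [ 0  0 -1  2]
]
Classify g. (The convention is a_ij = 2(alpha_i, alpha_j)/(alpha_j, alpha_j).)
The matrix has rank 4 with 2's on the diagonal. Reading the off-diagonal entries as Dynkin edges (a single edge where a_ij = a_ji = -1; a double or triple edge where a_ij * a_ji = 2 or 3), the diagram is a chain of 4 nodes with single edges (A_4). One simple-root ordering that puts it in standard form is (alpha_4, alpha_3, alpha_1, alpha_2). So the algebra is type A_4, i.e. sl(5).

type A_4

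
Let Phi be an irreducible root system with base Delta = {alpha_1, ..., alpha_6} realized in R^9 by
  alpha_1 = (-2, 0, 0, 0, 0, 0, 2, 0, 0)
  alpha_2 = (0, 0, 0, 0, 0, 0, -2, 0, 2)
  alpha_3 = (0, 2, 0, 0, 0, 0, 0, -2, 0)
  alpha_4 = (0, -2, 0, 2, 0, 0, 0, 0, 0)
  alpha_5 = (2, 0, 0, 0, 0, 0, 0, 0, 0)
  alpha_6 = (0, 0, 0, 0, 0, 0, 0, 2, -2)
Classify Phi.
Compute the Cartan integers a_ij = 2(alpha_i, alpha_j)/(alpha_j, alpha_j); the resulting 6x6 Cartan matrix is
[[2, -1, 0, 0, -2, 0], [-1, 2, 0, 0, 0, -1], [0, 0, 2, -1, 0, -1], [0, 0, -1, 2, 0, 0], [-1, 0, 0, 0, 2, 0], [0, -1, -1, 0, 0, 2]].
The roots have two lengths (squared-length ratio 2:1); the short ones are alpha_{5}. The associated Dynkin diagram is a chain of 6 nodes with a double edge at one end; the terminal node there is the unique short simple root (B_6), so the type is B_6 (the algebra so(13)).

type B_6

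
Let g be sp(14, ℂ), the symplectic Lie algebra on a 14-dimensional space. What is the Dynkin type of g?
This is sp(14), which has dimension 14(14+1)/2 = 105 and rank 14/2 = 7. In the classification of classical Lie algebras, the symplectic algebra sp(2n) has type C_n; here n = 7, so the Dynkin diagram is a chain of 7 nodes with a double edge at one end; the terminal node there is the unique long simple root (C_7). Hence the type is C_7.

type C_7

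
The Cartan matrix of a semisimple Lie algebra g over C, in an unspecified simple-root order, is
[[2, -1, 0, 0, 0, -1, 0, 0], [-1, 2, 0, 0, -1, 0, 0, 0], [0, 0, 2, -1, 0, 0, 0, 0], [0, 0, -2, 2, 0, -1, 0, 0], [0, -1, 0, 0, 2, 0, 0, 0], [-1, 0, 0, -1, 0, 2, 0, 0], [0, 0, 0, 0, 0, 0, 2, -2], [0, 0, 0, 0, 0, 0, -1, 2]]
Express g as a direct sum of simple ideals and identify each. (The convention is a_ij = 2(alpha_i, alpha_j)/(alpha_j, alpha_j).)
The diagram associated to this matrix has two connected components: the simple roots {alpha_7, alpha_8} form a chain of 2 nodes with a double edge at one end; the terminal node there is the unique short simple root (B_2), and {alpha_1, alpha_2, alpha_3, alpha_4, alpha_5, alpha_6} form a chain of 6 nodes with a double edge at one end; the terminal node there is the unique short simple root (B_6). A semisimple Lie algebra decomposes uniquely as the direct sum of simple ideals, one per connected component of its Dynkin diagram, so g ≅ B_2 ⊕ B_6 (dimension 10 + 78 = 88).

B_2 + B_6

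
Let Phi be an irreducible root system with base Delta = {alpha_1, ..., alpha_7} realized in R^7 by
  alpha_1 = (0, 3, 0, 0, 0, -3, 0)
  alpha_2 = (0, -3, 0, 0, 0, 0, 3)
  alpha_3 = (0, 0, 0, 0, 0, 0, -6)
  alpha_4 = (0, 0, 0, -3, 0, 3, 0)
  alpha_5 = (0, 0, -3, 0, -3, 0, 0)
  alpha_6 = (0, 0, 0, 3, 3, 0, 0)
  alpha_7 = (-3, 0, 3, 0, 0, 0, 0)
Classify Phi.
C7

Compute the Cartan integers a_ij = 2(alpha_i, alpha_j)/(alpha_j, alpha_j); the resulting 7x7 Cartan matrix is
[[2, -1, 0, -1, 0, 0, 0], [-1, 2, -1, 0, 0, 0, 0], [0, -2, 2, 0, 0, 0, 0], [-1, 0, 0, 2, 0, -1, 0], [0, 0, 0, 0, 2, -1, -1], [0, 0, 0, -1, -1, 2, 0], [0, 0, 0, 0, -1, 0, 2]].
The roots have two lengths (squared-length ratio 2:1); the short ones are alpha_{1,2,4,5,6,7}. The associated Dynkin diagram is a chain of 7 nodes with a double edge at one end; the terminal node there is the unique long simple root (C_7), so the type is C_7 (the algebra sp(14)).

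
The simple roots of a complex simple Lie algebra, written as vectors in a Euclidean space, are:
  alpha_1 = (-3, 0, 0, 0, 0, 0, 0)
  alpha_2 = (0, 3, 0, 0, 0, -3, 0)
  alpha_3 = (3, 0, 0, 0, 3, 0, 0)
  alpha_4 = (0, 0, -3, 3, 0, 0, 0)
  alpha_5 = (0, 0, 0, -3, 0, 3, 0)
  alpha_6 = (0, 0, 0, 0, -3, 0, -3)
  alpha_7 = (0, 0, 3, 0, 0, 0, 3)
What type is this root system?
Compute the Cartan integers a_ij = 2(alpha_i, alpha_j)/(alpha_j, alpha_j); the resulting 7x7 Cartan matrix is
[[2, 0, -1, 0, 0, 0, 0], [0, 2, 0, 0, -1, 0, 0], [-2, 0, 2, 0, 0, -1, 0], [0, 0, 0, 2, -1, 0, -1], [0, -1, 0, -1, 2, 0, 0], [0, 0, -1, 0, 0, 2, -1], [0, 0, 0, -1, 0, -1, 2]].
The roots have two lengths (squared-length ratio 2:1); the short ones are alpha_{1}. The associated Dynkin diagram is a chain of 7 nodes with a double edge at one end; the terminal node there is the unique short simple root (B_7), so the type is B_7 (the algebra so(15)).

type B_7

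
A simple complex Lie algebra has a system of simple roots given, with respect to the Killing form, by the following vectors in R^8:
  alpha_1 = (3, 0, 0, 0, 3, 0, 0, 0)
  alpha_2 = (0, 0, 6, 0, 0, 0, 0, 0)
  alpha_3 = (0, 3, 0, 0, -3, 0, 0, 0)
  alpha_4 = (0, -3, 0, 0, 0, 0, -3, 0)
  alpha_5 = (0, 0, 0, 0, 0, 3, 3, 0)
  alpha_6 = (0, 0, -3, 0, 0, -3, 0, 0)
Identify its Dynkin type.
C_6 (sp(12))

Compute the Cartan integers a_ij = 2(alpha_i, alpha_j)/(alpha_j, alpha_j); the resulting 6x6 Cartan matrix is
[[2, 0, -1, 0, 0, 0], [0, 2, 0, 0, 0, -2], [-1, 0, 2, -1, 0, 0], [0, 0, -1, 2, -1, 0], [0, 0, 0, -1, 2, -1], [0, -1, 0, 0, -1, 2]].
The roots have two lengths (squared-length ratio 2:1); the short ones are alpha_{1,3,4,5,6}. The associated Dynkin diagram is a chain of 6 nodes with a double edge at one end; the terminal node there is the unique long simple root (C_6), so the type is C_6 (the algebra sp(12)).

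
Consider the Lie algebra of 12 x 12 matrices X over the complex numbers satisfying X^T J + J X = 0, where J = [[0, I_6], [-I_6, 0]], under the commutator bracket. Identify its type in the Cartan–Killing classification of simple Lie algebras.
This is sp(12), which has dimension 12(12+1)/2 = 78 and rank 12/2 = 6. In the classification of classical Lie algebras, the symplectic algebra sp(2n) has type C_n; here n = 6, so the Dynkin diagram is a chain of 6 nodes with a double edge at one end; the terminal node there is the unique long simple root (C_6). Hence the type is C_6.

C_6 (sp(12))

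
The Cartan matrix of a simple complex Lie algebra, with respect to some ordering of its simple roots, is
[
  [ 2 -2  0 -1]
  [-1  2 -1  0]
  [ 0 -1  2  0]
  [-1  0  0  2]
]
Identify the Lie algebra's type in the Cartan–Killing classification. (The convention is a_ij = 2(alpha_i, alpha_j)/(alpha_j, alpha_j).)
type F_4

The matrix has rank 4 with 2's on the diagonal. Reading the off-diagonal entries as Dynkin edges (a single edge where a_ij = a_ji = -1; a double or triple edge where a_ij * a_ji = 2 or 3), the diagram is a chain of 4 nodes with a double edge between the middle two (F_4). One simple-root ordering that puts it in standard form is (alpha_4, alpha_1, alpha_2, alpha_3). So the algebra is type F_4.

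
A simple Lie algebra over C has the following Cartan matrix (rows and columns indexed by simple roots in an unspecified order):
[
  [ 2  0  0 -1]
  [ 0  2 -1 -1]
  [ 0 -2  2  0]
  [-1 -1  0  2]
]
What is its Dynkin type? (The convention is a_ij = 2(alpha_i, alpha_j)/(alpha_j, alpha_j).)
The matrix has rank 4 with 2's on the diagonal. Reading the off-diagonal entries as Dynkin edges (a single edge where a_ij = a_ji = -1; a double or triple edge where a_ij * a_ji = 2 or 3), the diagram is a chain of 4 nodes with a double edge at one end; the terminal node there is the unique long simple root (C_4). One simple-root ordering that puts it in standard form is (alpha_1, alpha_4, alpha_2, alpha_3). So the algebra is type C_4, i.e. sp(8).

C_4 (sp(8))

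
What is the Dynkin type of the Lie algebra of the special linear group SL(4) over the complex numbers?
This is sl(4), which has dimension 4^2 - 1 = 15 and rank 4 - 1 = 3 (a Cartan subalgebra is the diagonal traceless matrices). In the classification of classical Lie algebras, the special linear algebra sl(n+1) has type A_n; here n = 3, so the Dynkin diagram is a chain of 3 nodes with single edges (A_3). Hence the type is A_3.

type A_3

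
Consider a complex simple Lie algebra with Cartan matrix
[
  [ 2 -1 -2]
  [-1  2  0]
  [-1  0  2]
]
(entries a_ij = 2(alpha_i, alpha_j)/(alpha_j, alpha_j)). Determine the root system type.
The matrix has rank 3 with 2's on the diagonal. Reading the off-diagonal entries as Dynkin edges (a single edge where a_ij = a_ji = -1; a double or triple edge where a_ij * a_ji = 2 or 3), the diagram is a chain of 3 nodes with a double edge at one end; the terminal node there is the unique short simple root (B_3). One simple-root ordering that puts it in standard form is (alpha_2, alpha_1, alpha_3). So the algebra is type B_3, i.e. so(7).

type B_3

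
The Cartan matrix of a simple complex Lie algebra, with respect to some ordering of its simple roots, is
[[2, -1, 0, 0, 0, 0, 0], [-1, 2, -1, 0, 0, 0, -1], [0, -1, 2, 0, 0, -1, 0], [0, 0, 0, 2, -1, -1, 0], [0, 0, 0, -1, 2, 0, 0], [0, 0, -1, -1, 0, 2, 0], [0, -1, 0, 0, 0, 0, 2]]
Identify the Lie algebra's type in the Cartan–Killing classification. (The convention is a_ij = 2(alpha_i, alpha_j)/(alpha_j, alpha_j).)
The matrix has rank 7 with 2's on the diagonal. Reading the off-diagonal entries as Dynkin edges (a single edge where a_ij = a_ji = -1; a double or triple edge where a_ij * a_ji = 2 or 3), the diagram is a chain of 5 nodes with a fork of two nodes at one end (D_7). One simple-root ordering that puts it in standard form is (alpha_5, alpha_4, alpha_6, alpha_3, alpha_2, alpha_7, alpha_1). So the algebra is type D_7, i.e. so(14).

type D_7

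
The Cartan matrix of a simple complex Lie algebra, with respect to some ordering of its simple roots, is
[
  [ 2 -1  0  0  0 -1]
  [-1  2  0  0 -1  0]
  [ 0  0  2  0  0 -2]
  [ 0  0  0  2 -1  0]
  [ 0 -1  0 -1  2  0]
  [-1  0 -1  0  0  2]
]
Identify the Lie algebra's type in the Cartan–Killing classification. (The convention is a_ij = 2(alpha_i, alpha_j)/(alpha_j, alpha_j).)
C_6 (sp(12))

The matrix has rank 6 with 2's on the diagonal. Reading the off-diagonal entries as Dynkin edges (a single edge where a_ij = a_ji = -1; a double or triple edge where a_ij * a_ji = 2 or 3), the diagram is a chain of 6 nodes with a double edge at one end; the terminal node there is the unique long simple root (C_6). One simple-root ordering that puts it in standard form is (alpha_4, alpha_5, alpha_2, alpha_1, alpha_6, alpha_3). So the algebra is type C_6, i.e. sp(12).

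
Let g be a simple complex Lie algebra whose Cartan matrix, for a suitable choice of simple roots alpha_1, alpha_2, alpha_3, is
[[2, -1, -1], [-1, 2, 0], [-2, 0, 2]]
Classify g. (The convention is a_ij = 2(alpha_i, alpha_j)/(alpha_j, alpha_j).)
C_3 (sp(6))

The matrix has rank 3 with 2's on the diagonal. Reading the off-diagonal entries as Dynkin edges (a single edge where a_ij = a_ji = -1; a double or triple edge where a_ij * a_ji = 2 or 3), the diagram is a chain of 3 nodes with a double edge at one end; the terminal node there is the unique long simple root (C_3). One simple-root ordering that puts it in standard form is (alpha_2, alpha_1, alpha_3). So the algebra is type C_3, i.e. sp(6).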